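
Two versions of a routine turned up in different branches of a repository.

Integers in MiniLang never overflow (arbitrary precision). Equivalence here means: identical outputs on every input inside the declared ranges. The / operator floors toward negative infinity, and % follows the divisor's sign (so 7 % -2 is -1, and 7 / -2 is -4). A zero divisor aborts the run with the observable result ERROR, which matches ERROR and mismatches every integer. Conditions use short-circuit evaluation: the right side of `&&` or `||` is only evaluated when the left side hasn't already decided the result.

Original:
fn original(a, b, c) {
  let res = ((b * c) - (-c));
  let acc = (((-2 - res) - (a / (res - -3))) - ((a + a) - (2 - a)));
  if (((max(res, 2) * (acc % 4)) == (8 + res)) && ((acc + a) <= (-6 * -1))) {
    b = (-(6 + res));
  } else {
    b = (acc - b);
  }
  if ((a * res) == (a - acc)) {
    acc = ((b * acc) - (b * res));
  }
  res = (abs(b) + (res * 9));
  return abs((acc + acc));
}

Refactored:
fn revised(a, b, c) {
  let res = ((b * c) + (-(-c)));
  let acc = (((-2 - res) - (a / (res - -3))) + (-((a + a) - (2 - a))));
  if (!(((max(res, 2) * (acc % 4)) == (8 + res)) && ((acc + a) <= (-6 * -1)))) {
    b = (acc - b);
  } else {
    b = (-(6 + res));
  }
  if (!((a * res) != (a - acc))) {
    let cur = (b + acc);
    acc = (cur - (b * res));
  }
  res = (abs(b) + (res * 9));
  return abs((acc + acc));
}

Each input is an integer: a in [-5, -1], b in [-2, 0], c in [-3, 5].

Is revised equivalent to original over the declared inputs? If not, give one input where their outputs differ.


Not equivalent: a=-2, b=-2, c=-3 separates them (12 vs 16).
original: res = 3; acc = 4; (((max(res, 2) * (acc % 4)) == (8 + res)) && ((acc + a) <= (-6 * -1))) -> false; b = 6; ((a * res) == (a - acc)) -> true; acc = 6; res = 33; return 12
revised: res = 3; acc = 4; (!(((max(res, 2) * (acc % 4)) == (8 + res)) && ((acc + a) <= (-6 * -1)))) -> true; b = 6; (!((a * res) != (a - acc))) -> true; cur = 10; acc = -8; res = 33; return 16
verdict: not equivalent; witness: a=-2, b=-2, c=-3


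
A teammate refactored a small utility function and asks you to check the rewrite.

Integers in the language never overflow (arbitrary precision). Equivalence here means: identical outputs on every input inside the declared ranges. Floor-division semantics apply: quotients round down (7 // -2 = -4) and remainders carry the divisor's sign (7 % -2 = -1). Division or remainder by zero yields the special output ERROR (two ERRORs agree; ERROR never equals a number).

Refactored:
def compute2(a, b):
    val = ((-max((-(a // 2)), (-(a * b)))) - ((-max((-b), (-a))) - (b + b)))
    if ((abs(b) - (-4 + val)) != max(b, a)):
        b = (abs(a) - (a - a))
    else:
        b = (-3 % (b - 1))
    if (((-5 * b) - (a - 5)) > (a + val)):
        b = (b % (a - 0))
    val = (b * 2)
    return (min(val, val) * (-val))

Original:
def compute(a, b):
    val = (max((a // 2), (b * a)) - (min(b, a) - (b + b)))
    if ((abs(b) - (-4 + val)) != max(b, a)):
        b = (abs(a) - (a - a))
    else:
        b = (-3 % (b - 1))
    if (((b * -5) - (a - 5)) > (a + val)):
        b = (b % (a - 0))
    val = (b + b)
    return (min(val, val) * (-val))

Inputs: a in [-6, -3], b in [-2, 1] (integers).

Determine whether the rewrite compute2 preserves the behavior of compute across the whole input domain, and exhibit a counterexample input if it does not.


Not equivalent: a=-5, b=1 separates them (ERROR vs -100).
compute: val becomes 4; next ((abs(b) - (-4 + val)) != max(b, a)) evaluates to false; next hits division by zero so the output is ERROR
compute2: val becomes 2; next ((abs(b) - (-4 + val)) != max(b, a)) evaluates to true; next b becomes 5; next (((-5 * b) - (a - 5)) > (a + val)) evaluates to false; next val becomes 10; next final value -100
verdict: not equivalent; witness: a=-5, b=1


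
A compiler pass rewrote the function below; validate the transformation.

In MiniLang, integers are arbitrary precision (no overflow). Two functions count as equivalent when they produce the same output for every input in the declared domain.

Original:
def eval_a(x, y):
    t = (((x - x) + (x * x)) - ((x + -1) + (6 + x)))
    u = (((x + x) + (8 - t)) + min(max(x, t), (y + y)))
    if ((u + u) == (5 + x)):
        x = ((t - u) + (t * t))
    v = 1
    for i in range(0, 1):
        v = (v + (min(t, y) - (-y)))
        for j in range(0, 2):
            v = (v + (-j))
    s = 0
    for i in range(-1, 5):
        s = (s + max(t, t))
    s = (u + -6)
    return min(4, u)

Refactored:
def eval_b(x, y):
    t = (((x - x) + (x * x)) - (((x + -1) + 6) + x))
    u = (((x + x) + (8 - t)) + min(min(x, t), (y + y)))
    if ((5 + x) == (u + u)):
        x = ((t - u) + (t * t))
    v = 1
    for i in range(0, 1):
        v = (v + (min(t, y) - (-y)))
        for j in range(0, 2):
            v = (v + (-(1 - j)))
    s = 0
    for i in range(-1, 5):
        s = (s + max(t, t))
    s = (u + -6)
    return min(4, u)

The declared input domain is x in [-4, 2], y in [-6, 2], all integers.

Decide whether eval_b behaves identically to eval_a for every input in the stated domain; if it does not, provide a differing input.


Try x=-4, y=-1.
eval_a: t becomes 19; next u becomes -21; next ((u + u) == (5 + x)) evaluates to false; next v becomes 1; next at i=0:; next v becomes -1; next at j=0:; next v becomes -1; next at j=1:; next v becomes -2; next s becomes 0; next at i=-1:; next s becomes 19; next at i=0:; next s becomes 38; next at i=1:; next s becomes 57; next at i=2:; next s becomes 76; next at i=3:; next s becomes 95; next at i=4:; next s becomes 114; next s becomes -27; next final value -21
eval_b: t becomes 19; next u becomes -23; next ((5 + x) == (u + u)) evaluates to false; next v becomes 1; next at i=0:; next v becomes -1; next at j=0:; next v becomes -2; next at j=1:; next v becomes -2; next s becomes 0; next at i=-1:; next s becomes 19; next at i=0:; next s becomes 38; next at i=1:; next s becomes 57; next at i=2:; next s becomes 76; next at i=3:; next s becomes 95; next at i=4:; next s becomes 114; next s becomes -29; next final value -23
-21 vs -23 — the two versions disagree here.
verdict: not equivalent; witness: x=-4, y=-1


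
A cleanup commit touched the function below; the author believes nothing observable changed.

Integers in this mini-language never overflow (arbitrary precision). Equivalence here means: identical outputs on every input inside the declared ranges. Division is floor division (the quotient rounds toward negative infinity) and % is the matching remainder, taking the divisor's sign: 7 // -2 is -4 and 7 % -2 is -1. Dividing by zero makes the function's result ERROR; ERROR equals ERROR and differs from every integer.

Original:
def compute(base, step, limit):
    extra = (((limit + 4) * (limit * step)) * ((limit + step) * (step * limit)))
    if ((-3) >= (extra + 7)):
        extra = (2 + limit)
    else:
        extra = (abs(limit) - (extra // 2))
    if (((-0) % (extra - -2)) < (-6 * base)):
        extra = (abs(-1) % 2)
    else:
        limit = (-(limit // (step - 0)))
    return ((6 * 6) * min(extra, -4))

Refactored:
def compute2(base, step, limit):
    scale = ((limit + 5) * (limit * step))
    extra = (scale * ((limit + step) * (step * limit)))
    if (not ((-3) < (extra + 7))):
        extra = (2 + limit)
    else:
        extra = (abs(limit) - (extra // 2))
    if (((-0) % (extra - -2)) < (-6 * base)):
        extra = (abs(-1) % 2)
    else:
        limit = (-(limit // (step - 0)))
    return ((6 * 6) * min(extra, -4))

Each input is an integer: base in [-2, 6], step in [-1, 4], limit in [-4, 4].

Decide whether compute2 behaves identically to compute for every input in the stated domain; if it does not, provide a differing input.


Consider the input base=-2, step=-1, limit=-4.
compute: extra becomes 0; next ((-3) >= (extra + 7)) evaluates to false; next extra becomes 4; next (((-0) % (extra - -2)) < (-6 * base)) evaluates to true; next extra becomes 1; next final value -144
compute2: scale becomes 4; next extra becomes -80; next (not ((-3) < (extra + 7))) evaluates to true; next extra becomes -2; next hits division by zero so the output is ERROR
-144 vs ERROR — the two versions disagree here.
verdict: not equivalent; witness: base=-2, step=-1, limit=-4


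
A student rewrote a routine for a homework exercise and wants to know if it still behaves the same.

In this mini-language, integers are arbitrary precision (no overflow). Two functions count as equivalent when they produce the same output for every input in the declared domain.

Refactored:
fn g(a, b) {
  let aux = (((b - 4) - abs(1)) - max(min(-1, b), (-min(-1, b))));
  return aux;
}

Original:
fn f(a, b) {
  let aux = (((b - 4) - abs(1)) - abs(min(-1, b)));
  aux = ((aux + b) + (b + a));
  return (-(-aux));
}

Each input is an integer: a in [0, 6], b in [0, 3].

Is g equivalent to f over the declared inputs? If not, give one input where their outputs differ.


Run the pair on a=0, b=1.
f: aux = -5; aux = -3; return -3
g: aux = -5; return -5
-3 != -5, so the rewrite changes behavior.
verdict: not equivalent; witness: a=0, b=1


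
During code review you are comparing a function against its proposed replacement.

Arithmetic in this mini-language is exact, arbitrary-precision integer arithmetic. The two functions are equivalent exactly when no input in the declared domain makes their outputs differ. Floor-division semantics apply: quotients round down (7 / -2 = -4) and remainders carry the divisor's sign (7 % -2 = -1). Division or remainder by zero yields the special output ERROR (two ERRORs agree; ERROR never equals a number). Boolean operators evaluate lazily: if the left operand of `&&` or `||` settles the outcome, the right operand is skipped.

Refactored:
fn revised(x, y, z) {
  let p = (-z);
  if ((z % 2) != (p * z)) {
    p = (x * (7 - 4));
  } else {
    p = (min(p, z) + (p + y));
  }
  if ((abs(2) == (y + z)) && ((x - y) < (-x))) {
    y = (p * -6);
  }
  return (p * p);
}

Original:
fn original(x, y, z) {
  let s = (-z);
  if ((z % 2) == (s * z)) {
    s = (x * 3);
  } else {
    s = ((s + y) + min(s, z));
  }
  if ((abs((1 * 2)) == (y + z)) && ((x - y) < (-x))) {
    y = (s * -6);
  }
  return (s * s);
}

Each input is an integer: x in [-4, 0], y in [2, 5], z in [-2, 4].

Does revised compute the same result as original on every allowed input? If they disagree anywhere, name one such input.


The rewrite breaks on x=-4, y=2, z=-2, where the results are 4 and 144.
original: s=2, then ((z % 2) == (s * z)) is false, then s=2, then ((abs((1 * 2)) == (y + z)) && ((x - y) < (-x))) is false, then returns 4
revised: p=2, then ((z % 2) != (p * z)) is true, then p=-12, then ((abs(2) == (y + z)) && ((x - y) < (-x))) is false, then returns 144
verdict: not equivalent; witness: x=-4, y=2, z=-2


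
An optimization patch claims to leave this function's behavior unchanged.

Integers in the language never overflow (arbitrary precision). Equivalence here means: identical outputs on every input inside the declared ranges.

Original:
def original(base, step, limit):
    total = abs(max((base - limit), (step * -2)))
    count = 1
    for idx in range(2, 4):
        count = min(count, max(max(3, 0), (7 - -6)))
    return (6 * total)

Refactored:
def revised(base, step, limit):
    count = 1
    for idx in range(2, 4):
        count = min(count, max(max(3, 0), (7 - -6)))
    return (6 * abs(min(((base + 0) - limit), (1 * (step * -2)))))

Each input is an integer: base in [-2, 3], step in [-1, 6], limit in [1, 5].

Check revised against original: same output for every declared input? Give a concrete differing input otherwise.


Run the pair on base=-2, step=-1, limit=1.
original: total becomes 2; next count becomes 1; next at idx=2:; next count becomes 1; next at idx=3:; next count becomes 1; next final value 12
revised: count becomes 1; next at idx=2:; next count becomes 1; next at idx=3:; next count becomes 1; next final value 18
12 and 18 differ, so these are not the same function on this domain.
verdict: not equivalent; witness: base=-2, step=-1, limit=1


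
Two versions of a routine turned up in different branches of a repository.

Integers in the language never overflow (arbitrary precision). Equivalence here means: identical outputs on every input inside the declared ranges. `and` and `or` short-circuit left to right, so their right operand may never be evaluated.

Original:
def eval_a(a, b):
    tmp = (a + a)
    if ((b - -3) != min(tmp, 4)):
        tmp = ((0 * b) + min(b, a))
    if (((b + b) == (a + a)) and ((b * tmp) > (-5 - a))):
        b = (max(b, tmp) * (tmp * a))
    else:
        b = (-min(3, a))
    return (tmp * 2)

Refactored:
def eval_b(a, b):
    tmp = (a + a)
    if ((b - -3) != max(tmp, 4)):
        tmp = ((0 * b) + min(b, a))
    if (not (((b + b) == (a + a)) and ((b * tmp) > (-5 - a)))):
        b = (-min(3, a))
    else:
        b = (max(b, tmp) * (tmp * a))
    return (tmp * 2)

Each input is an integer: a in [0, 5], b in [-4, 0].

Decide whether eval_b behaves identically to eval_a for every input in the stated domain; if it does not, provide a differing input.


The rewrite breaks on a=0, b=-3, where the results are 0 and -6.
eval_a: tmp=0, then ((b - -3) != min(tmp, 4)) is false, then (((b + b) == (a + a)) and ((b * tmp) > (-5 - a))) is false, then b=0, then returns 0
eval_b: tmp=0, then ((b - -3) != max(tmp, 4)) is true, then tmp=-3, then (not (((b + b) == (a + a)) and ((b * tmp) > (-5 - a)))) is true, then b=0, then returns -6
verdict: not equivalent; witness: a=0, b=-3


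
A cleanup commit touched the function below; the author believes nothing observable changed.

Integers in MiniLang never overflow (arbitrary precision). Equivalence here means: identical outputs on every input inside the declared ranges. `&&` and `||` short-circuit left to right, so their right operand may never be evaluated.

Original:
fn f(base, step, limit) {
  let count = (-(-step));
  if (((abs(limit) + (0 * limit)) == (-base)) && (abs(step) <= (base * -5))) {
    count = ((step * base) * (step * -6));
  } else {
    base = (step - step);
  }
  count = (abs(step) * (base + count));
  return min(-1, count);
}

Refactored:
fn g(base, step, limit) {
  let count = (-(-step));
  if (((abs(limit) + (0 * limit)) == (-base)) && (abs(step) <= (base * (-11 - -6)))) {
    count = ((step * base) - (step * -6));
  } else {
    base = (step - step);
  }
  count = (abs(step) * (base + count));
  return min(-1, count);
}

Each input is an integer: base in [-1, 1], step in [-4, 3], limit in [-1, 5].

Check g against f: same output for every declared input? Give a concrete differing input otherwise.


Input base=-1, step=-4, limit=-1: -1 from f versus -84 from g.
verdict: not equivalent; witness: base=-1, step=-4, limit=-1


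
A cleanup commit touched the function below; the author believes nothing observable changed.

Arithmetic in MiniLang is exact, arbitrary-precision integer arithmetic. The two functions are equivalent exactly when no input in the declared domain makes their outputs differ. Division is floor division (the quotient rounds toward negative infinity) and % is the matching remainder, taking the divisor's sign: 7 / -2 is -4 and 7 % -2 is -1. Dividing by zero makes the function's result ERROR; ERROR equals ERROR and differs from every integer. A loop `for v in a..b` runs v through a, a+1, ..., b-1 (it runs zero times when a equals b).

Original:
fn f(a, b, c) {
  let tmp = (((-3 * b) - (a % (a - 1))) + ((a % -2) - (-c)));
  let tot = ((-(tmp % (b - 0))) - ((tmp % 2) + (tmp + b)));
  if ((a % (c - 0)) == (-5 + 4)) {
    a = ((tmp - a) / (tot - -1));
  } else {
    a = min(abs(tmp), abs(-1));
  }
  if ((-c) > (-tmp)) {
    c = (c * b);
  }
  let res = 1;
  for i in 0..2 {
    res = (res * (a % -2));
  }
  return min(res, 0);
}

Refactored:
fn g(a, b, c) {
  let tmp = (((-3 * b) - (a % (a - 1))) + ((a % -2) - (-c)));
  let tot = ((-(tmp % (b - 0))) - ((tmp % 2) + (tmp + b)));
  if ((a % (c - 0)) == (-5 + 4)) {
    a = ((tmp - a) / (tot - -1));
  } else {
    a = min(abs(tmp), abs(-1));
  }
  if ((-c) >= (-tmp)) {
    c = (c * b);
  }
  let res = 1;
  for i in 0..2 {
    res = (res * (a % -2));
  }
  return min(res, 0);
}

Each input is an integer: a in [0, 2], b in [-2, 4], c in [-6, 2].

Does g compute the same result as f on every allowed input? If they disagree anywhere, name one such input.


Equivalent. Although `((-c) > (-tmp))` became `((-c) >= (-tmp))`, no input in the stated domain can expose it.
Checked all 189 inputs in the declared domain: the outputs agree on every one.
One worked example (a=0, b=1, c=2) — f: tmp = -1; tot = -1; ((a % (c - 0)) == (-5 + 4)) -> false; a = 1; ((-c) > (-tmp)) -> false; res = 1; [i=0]; res = -1; [i=1]; res = 1; return 0; g: tmp = -1; tot = -1; ((a % (c - 0)) == (-5 + 4)) -> false; a = 1; ((-c) >= (-tmp)) -> false; res = 1; [i=0]; res = -1; [i=1]; res = 1; return 0; agreement on 0.
verdict: equivalent


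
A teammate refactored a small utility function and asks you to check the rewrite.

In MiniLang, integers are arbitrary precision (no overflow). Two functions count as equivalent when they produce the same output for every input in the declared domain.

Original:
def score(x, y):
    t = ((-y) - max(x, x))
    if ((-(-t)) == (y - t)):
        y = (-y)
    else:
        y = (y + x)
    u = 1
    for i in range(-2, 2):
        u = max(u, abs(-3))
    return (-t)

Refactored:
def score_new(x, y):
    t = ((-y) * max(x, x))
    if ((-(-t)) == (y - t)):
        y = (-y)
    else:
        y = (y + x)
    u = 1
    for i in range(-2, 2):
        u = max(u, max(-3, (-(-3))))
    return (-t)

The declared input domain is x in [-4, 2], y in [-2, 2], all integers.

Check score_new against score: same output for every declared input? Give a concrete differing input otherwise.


The rewrite breaks on x=-4, y=-2, where the results are -6 and 8.
score: t = 6; ((-(-t)) == (y - t)) -> false; y = -6; u = 1; [i=-2]; u = 3; [i=-1]; u = 3; [i=0]; u = 3; [i=1]; u = 3; return -6
score_new: t = -8; ((-(-t)) == (y - t)) -> false; y = -6; u = 1; [i=-2]; u = 3; [i=-1]; u = 3; [i=0]; u = 3; [i=1]; u = 3; return 8
verdict: not equivalent; witness: x=-4, y=-2


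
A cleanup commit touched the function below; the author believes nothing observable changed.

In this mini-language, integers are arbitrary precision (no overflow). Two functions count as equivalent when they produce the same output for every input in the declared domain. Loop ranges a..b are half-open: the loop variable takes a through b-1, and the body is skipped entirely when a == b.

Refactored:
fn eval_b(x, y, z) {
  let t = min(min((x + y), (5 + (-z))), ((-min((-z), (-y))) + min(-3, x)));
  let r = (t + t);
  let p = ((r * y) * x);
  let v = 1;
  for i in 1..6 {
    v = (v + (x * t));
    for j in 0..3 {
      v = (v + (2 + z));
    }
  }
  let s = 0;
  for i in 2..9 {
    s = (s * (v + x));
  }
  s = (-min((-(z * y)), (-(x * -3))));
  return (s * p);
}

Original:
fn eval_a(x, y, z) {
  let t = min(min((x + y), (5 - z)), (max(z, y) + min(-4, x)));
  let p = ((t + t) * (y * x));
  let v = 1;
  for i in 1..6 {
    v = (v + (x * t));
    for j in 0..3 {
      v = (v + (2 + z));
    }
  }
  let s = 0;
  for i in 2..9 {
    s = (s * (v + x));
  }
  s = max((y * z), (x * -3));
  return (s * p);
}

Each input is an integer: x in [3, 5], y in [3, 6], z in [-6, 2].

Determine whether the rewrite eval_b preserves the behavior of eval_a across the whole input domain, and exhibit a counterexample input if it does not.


Take x=3, y=3, z=-6.
eval_a: t becomes -1; next p becomes -18; next v becomes 1; next at i=1:; next v becomes -2; next at j=0:; next v becomes -6; next at j=1:; next v becomes -10; next at j=2:; next v becomes -14; next at i=2:; next v becomes -17; next at j=0:; next v becomes -21; next at j=1:; next v becomes -25; next at j=2:; next v becomes -29; next at i=3:; next v becomes -32; next at j=0:; next v becomes -36; next at j=1:; next v becomes -40; next at j=2:; next v becomes -44; next at i=4:; next v becomes -47; next at j=0:; next v becomes -51; next at j=1:; next v becomes -55; next at j=2:; next v becomes -59; next at i=5:; next v becomes -62; next at j=0:; next v becomes -66; next at j=1:; next v becomes -70; next at j=2:; next v becomes -74; next s becomes 0; next at i=2:; next s becomes 0; next at i=3:; next s becomes 0; next at i=4:; next s becomes 0; next at i=5:; next s becomes 0; next at i=6:; next s becomes 0; next at i=7:; next s becomes 0; next at i=8:; next s becomes 0; next s becomes -9; next final value 162
eval_b: t becomes 0; next r becomes 0; next p becomes 0; next v becomes 1; next at i=1:; next v becomes 1; next at j=0:; next v becomes -3; next at j=1:; next v becomes -7; next at j=2:; next v becomes -11; next at i=2:; next v becomes -11; next at j=0:; next v becomes -15; next at j=1:; next v becomes -19; next at j=2:; next v becomes -23; next at i=3:; next v becomes -23; next at j=0:; next v becomes -27; next at j=1:; next v becomes -31; next at j=2:; next v becomes -35; next at i=4:; next v becomes -35; next at j=0:; next v becomes -39; next at j=1:; next v becomes -43; next at j=2:; next v becomes -47; next at i=5:; next v becomes -47; next at j=0:; next v becomes -51; next at j=1:; next v becomes -55; next at j=2:; next v becomes -59; next s becomes 0; next at i=2:; next s becomes 0; next at i=3:; next s becomes 0; next at i=4:; next s becomes 0; next at i=5:; next s becomes 0; next at i=6:; next s becomes 0; next at i=7:; next s becomes 0; next at i=8:; next s becomes 0; next s becomes -9; next final value 0
162 != 0, so the rewrite changes behavior.
verdict: not equivalent; witness: x=3, y=3, z=-6


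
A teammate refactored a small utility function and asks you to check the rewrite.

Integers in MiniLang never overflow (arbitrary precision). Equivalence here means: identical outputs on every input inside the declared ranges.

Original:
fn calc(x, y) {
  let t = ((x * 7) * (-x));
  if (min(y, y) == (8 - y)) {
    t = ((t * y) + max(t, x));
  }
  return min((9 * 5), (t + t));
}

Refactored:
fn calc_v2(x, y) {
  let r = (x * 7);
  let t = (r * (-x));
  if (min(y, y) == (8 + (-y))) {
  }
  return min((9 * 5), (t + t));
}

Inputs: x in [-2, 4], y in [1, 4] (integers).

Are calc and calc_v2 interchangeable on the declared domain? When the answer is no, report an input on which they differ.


At x=-2, y=4: calc gives -228, calc_v2 gives -56.
verdict: not equivalent; witness: x=-2, y=4


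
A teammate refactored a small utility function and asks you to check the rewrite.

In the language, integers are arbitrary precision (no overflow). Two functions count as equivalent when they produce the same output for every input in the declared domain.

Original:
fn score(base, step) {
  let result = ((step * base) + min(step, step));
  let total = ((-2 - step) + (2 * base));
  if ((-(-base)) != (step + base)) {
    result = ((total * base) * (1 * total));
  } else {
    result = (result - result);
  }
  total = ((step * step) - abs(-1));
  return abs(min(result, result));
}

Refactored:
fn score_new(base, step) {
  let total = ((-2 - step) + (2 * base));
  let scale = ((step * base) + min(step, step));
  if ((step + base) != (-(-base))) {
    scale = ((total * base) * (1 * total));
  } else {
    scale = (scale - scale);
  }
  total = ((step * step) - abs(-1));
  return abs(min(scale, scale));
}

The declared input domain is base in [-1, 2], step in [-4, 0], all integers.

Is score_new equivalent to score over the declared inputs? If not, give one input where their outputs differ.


Behavior is preserved: although local variable names differ, the outputs never diverge.
As a probe, take base=-1, step=-4: score runs result=0, then total=0, then ((-(-base)) != (step + base)) is true, then result=0, then total=15, then returns 0; score_new runs total=0, then scale=0, then ((step + base) != (-(-base))) is true, then scale=0, then total=15, then returns 0; both end at 0.
Across all 20 domain points the two functions coincide.
verdict: equivalent


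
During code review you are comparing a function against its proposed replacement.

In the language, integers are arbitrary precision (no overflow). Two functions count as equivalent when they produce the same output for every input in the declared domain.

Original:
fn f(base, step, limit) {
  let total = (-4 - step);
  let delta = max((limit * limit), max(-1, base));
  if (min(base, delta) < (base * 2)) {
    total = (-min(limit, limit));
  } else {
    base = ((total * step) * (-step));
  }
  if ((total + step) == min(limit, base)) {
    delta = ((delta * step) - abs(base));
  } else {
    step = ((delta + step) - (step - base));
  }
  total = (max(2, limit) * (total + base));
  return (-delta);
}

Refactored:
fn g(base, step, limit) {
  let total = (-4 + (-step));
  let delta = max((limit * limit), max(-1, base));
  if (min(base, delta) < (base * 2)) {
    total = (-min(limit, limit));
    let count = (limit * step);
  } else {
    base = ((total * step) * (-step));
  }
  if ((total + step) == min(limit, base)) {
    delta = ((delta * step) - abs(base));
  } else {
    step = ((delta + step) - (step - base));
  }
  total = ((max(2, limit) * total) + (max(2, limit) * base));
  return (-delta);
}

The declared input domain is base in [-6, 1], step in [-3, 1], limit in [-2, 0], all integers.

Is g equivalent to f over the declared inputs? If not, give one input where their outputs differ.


Differences: constant usage differs; and min/max/abs usage differs; and local variable names differ; and arithmetic usage differs; and statement counts differ — yet all 120 inputs agree.
verdict: equivalent


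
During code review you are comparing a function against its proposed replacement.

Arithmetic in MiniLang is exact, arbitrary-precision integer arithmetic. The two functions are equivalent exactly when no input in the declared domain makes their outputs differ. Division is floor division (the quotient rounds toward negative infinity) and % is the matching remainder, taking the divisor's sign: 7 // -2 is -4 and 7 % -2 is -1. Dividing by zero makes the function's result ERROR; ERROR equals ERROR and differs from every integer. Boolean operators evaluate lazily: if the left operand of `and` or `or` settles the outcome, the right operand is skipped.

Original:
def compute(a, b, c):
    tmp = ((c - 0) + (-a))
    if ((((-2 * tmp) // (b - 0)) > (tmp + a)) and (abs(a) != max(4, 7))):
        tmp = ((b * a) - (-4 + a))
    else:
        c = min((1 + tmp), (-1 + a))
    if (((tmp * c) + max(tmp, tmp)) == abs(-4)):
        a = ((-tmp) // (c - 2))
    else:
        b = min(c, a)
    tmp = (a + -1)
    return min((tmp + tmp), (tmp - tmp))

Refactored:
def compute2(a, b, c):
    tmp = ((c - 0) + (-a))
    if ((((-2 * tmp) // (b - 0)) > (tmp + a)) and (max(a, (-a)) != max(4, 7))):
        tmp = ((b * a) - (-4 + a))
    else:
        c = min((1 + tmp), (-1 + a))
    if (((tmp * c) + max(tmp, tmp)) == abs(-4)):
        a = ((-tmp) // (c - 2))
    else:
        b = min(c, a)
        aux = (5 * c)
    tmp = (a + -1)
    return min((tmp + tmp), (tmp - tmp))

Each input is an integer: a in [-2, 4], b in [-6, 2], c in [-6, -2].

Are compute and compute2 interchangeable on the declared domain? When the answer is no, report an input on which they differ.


Behavior is preserved: although arithmetic usage differs, and constant usage differs, and min/max/abs usage differs, and statement counts differ, and local variable names differ, the outputs never diverge.
One worked example (a=0, b=2, c=-6) — compute: tmp := -6 | ((((-2 * tmp) // (b - 0)) > (tmp + a)) and (abs(a) != max(4, 7))): true | tmp := 4 | (((tmp * c) + max(tmp, tmp)) == abs(-4)): false | b := -6 | tmp := -1 | result -2; compute2: tmp := -6 | ((((-2 * tmp) // (b - 0)) > (tmp + a)) and (max(a, (-a)) != max(4, 7))): true | tmp := 4 | (((tmp * c) + max(tmp, tmp)) == abs(-4)): false | b := -6 | aux := -30 | tmp := -1 | result -2; agreement on -2.
Across all 315 domain points the two functions coincide.
verdict: equivalent


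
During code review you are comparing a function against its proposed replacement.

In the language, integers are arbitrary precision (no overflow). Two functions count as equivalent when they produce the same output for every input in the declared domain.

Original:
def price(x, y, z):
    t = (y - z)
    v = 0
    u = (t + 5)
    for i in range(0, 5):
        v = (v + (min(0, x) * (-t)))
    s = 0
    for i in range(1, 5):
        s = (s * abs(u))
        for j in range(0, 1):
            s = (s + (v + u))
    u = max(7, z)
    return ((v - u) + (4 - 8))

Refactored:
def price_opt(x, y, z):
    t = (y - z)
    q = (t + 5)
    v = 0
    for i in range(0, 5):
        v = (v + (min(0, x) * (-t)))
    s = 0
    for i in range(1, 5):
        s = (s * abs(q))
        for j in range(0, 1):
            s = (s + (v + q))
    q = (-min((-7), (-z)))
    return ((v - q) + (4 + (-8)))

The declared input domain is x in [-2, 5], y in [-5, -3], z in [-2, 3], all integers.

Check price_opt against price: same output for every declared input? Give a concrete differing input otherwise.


Comparing the listings, the differences include: arithmetic usage differs, and local variable names differ, and min/max/abs usage differs.
Spot check at x=1, y=-4, z=0 — price: t = -4; v = 0; u = 1; [i=0]; v = 0; [i=1]; v = 0; [i=2]; v = 0; [i=3]; v = 0; [i=4]; v = 0; s = 0; [i=1]; s = 0; [j=0]; s = 1; [i=2]; s = 1; [j=0]; s = 2; [i=3]; s = 2; [j=0]; s = 3; [i=4]; s = 3; [j=0]; s = 4; u = 7; return -11. price_opt: t = -4; q = 1; v = 0; [i=0]; v = 0; [i=1]; v = 0; [i=2]; v = 0; [i=3]; v = 0; [i=4]; v = 0; s = 0; [i=1]; s = 0; [j=0]; s = 1; [i=2]; s = 1; [j=0]; s = 2; [i=3]; s = 2; [j=0]; s = 3; [i=4]; s = 3; [j=0]; s = 4; q = 7; return -11. Both give -11.
An exhaustive pass over the 144 declared inputs shows identical outputs.
verdict: equivalent


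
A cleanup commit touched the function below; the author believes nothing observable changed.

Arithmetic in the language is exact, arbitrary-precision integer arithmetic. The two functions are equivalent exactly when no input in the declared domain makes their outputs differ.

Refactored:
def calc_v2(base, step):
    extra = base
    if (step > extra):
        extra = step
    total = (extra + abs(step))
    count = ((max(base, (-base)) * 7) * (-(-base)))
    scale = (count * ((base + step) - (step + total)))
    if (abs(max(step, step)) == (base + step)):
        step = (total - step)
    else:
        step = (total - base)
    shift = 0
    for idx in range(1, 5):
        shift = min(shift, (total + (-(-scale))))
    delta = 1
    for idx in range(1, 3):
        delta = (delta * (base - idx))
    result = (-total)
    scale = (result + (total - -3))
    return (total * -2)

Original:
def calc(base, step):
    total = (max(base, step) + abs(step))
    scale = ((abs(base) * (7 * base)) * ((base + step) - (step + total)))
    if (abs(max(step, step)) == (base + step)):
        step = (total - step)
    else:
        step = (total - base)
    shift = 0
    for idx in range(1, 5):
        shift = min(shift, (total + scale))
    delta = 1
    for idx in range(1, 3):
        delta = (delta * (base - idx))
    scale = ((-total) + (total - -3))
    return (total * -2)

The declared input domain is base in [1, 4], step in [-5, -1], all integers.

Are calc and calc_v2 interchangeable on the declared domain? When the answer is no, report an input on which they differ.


Equivalent — the differences include comparison usage differs, local variable names differ, min/max/abs usage differs, branching structure differs, statement counts differ, yet no declared input distinguishes the two.
One worked example (base=2, step=-5) — calc: total becomes 7; next scale becomes -140; next (abs(max(step, step)) == (base + step)) evaluates to false; next step becomes 5; next shift becomes 0; next at idx=1:; next shift becomes -133; next at idx=2:; next shift becomes -133; next at idx=3:; next shift becomes -133; next at idx=4:; next shift becomes -133; next delta becomes 1; next at idx=1:; next delta becomes 1; next at idx=2:; next delta becomes 0; next scale becomes 3; next final value -14; calc_v2: extra becomes 2; next (step > extra) evaluates to false; next total becomes 7; next count becomes 28; next scale becomes -140; next (abs(max(step, step)) == (base + step)) evaluates to false; next step becomes 5; next shift becomes 0; next at idx=1:; next shift becomes -133; next at idx=2:; next shift becomes -133; next at idx=3:; next shift becomes -133; next at idx=4:; next shift becomes -133; next delta becomes 1; next at idx=1:; next delta becomes 1; next at idx=2:; next delta becomes 0; next result becomes -7; next scale becomes 3; next final value -14; agreement on -14.
Sweeping the whole domain (20 inputs) finds no disagreement.
verdict: equivalent


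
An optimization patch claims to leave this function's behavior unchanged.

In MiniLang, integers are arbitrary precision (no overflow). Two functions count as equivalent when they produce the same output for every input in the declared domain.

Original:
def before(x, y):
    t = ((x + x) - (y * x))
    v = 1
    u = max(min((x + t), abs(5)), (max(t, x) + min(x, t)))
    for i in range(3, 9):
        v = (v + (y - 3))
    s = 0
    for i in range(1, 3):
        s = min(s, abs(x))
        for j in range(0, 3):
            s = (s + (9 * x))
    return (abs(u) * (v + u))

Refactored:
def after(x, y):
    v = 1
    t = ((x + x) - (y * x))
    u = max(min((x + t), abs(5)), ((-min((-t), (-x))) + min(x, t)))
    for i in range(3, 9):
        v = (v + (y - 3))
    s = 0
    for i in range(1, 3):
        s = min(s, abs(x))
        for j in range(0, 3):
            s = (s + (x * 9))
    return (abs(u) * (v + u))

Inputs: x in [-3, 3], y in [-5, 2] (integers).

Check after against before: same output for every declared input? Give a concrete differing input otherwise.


The two are interchangeable: min/max/abs usage differs, and every declared input agrees.
Spot check at x=0, y=0 — before: t := 0 | v := 1 | u := 0 | iter i=3: | v := -2 | iter i=4: | v := -5 | iter i=5: | v := -8 | iter i=6: | v := -11 | iter i=7: | v := -14 | iter i=8: | v := -17 | s := 0 | iter i=1: | s := 0 | iter j=0: | s := 0 | iter j=1: | s := 0 | iter j=2: | s := 0 | iter i=2: | s := 0 | iter j=0: | s := 0 | iter j=1: | s := 0 | iter j=2: | s := 0 | result 0. after: v := 1 | t := 0 | u := 0 | iter i=3: | v := -2 | iter i=4: | v := -5 | iter i=5: | v := -8 | iter i=6: | v := -11 | iter i=7: | v := -14 | iter i=8: | v := -17 | s := 0 | iter i=1: | s := 0 | iter j=0: | s := 0 | iter j=1: | s := 0 | iter j=2: | s := 0 | iter i=2: | s := 0 | iter j=0: | s := 0 | iter j=1: | s := 0 | iter j=2: | s := 0 | result 0. Both give 0.
Every one of the 56 inputs gives matching results.
verdict: equivalent


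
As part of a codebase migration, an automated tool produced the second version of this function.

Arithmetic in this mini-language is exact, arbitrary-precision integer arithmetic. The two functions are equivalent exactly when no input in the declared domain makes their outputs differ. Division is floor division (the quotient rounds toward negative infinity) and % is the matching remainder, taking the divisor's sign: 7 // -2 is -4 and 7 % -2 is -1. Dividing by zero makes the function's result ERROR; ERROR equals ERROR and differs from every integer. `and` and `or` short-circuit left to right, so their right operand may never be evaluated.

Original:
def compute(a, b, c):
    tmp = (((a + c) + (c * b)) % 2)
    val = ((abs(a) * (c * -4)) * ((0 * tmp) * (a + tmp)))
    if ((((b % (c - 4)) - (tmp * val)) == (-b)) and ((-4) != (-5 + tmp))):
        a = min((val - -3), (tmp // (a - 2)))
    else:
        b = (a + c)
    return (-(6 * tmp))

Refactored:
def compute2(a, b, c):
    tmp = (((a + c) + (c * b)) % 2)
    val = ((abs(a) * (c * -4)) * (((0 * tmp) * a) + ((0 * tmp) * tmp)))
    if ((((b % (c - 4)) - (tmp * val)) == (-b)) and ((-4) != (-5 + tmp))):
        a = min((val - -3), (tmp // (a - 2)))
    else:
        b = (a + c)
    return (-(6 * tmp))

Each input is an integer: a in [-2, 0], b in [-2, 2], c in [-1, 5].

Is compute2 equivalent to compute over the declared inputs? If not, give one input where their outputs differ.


Side by side, the visible changes include: arithmetic usage differs; also constant usage differs.
Tracing a=0, b=2, c=0: compute: tmp = 0; val = 0; ((((b % (c - 4)) - (tmp * val)) == (-b)) and ((-4) != (-5 + tmp))) -> true; a = 0; return 0 | compute2: tmp = 0; val = 0; ((((b % (c - 4)) - (tmp * val)) == (-b)) and ((-4) != (-5 + tmp))) -> true; a = 0; return 0 — matching result 0.
Across all 105 domain points the two functions coincide.
verdict: equivalent


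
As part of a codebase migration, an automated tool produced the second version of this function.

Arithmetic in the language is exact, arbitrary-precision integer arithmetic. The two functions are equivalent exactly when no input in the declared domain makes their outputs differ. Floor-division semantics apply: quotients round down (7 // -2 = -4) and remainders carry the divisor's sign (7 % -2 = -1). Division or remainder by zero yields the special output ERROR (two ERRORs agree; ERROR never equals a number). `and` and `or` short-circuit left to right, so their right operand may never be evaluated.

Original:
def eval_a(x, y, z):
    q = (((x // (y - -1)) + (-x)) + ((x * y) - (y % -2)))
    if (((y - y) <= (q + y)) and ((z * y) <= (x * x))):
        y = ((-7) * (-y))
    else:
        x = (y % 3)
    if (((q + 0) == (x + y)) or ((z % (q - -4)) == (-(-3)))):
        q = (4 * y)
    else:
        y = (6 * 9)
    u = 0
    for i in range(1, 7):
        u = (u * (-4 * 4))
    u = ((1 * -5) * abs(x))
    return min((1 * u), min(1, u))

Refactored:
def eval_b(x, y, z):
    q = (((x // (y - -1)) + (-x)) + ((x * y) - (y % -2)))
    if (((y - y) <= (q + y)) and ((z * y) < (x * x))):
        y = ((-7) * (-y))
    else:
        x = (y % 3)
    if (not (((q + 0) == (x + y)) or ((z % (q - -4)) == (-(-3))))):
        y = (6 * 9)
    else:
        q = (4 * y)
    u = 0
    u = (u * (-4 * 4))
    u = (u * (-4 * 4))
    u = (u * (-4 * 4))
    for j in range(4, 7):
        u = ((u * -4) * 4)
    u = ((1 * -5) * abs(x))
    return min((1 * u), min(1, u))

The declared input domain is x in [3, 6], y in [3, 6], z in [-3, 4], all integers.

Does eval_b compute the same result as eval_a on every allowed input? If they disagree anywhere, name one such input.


Evaluate both at x=3, y=3, z=3.
eval_a: q=7, then (((y - y) <= (q + y)) and ((z * y) <= (x * x))) is true, then y=21, then (((q + 0) == (x + y)) or ((z % (q - -4)) == (-(-3)))) is true, then q=84, then u=0, then (i=1), then u=0, then (i=2), then u=0, then (i=3), then u=0, then (i=4), then u=0, then (i=5), then u=0, then (i=6), then u=0, then u=-15, then returns -15
eval_b: q=7, then (((y - y) <= (q + y)) and ((z * y) < (x * x))) is false, then x=0, then (not (((q + 0) == (x + y)) or ((z % (q - -4)) == (-(-3))))) is false, then q=12, then u=0, then u=0, then u=0, then u=0, then (j=4), then u=0, then (j=5), then u=0, then (j=6), then u=0, then u=0, then returns 0
-15 against 0: the behavior changed.
verdict: not equivalent; witness: x=3, y=3, z=3


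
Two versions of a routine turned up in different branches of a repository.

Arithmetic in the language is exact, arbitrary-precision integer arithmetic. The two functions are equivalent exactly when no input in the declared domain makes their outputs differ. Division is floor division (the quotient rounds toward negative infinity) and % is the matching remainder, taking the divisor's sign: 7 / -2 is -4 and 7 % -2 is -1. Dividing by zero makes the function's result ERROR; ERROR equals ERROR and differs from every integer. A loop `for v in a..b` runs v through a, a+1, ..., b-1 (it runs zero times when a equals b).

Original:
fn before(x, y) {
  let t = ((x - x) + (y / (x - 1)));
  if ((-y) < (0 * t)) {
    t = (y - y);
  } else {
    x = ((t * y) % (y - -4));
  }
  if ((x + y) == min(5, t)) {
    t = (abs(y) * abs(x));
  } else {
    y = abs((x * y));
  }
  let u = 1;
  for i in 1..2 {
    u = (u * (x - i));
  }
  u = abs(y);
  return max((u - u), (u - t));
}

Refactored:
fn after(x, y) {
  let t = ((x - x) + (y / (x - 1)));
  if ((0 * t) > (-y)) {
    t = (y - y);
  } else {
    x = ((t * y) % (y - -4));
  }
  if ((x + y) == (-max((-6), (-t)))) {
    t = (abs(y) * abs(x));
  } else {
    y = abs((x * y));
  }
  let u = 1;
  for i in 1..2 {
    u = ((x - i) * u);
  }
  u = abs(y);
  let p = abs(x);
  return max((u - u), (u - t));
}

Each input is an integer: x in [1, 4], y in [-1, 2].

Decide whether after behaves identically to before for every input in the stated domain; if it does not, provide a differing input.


Although `5` became `6`, no input in the stated domain can expose it.
One worked example (x=1, y=1) — before: hits division by zero so the output is ERROR; after: hits division by zero so the output is ERROR; agreement on ERROR.
Across all 16 domain points the two functions coincide.
verdict: equivalent
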